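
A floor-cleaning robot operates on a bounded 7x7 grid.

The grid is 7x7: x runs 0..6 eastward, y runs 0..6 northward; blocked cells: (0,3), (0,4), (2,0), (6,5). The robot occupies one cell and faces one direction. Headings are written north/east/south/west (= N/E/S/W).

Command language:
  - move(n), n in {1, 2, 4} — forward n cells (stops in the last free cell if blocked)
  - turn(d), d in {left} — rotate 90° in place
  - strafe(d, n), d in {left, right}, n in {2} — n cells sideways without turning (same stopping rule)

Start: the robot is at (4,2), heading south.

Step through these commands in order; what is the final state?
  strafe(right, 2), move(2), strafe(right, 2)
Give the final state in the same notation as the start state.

at (0,1), heading south

initial: at (4,2), heading south
[1] after strafe(right, 2): at (2,2), heading south
[2] after move(2): at (2,1), heading south
[3] after strafe(right, 2): at (0,1), heading south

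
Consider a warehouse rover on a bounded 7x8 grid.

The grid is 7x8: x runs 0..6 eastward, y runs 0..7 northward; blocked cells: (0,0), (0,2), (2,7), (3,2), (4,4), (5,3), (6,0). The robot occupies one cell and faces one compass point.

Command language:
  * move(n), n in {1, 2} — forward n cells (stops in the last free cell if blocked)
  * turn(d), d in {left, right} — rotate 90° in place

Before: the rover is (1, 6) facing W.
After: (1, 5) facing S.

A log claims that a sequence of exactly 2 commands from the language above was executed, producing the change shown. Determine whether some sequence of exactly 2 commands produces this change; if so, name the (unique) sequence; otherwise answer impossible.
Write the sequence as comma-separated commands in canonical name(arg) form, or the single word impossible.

turn(left), move(1)

key: running move(1) before turn(left) would end elsewhere — order is forced
initial: (1, 6) facing W
t=1 turn(left) ⇒ (1, 6) facing S
t=2 move(1) ⇒ (1, 5) facing S
no other 2-command option fits: unique.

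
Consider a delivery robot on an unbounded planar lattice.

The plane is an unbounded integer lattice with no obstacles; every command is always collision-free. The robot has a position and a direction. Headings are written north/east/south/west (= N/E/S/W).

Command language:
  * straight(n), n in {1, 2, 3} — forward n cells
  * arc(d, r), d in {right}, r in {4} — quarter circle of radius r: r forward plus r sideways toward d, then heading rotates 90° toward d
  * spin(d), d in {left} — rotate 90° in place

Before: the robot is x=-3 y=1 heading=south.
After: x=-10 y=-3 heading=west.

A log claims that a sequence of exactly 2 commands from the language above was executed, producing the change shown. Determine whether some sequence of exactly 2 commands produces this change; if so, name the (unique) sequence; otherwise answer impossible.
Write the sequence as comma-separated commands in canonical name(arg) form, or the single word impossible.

arc(right, 4), straight(3)

key: running straight(3) before arc(right, 4) would end elsewhere — order is forced
t0: x=-3 y=1 heading=south
[1] after arc(right, 4): x=-7 y=-3 heading=west
[2] after straight(3): x=-10 y=-3 heading=west
no other 2-command option fits: unique.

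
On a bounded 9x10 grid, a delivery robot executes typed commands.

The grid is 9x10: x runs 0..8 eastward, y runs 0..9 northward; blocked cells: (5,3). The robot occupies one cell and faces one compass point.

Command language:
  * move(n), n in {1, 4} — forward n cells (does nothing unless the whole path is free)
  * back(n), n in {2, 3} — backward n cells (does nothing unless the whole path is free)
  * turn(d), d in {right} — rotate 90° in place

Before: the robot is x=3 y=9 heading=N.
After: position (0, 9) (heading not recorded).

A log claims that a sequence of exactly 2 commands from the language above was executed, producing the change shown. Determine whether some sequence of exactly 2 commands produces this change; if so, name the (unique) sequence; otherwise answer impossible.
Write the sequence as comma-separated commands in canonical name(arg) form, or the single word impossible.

turn(right), back(3)

key: order matters: swapping turn(right) and back(3) lands elsewhere
from: x=3 y=9 heading=N
1. turn(right) → x=3 y=9 heading=E
2. back(3) → x=0 y=9 heading=E
uniquely the one of 25 2-step routes that fits.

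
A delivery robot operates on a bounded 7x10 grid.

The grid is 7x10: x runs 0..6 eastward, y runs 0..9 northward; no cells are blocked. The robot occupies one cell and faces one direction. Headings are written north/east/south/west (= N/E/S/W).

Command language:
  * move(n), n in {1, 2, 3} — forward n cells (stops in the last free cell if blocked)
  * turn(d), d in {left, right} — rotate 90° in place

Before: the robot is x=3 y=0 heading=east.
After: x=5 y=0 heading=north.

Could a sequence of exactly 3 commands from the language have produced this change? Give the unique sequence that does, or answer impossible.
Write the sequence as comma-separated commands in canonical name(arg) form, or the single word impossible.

key: order matters: swapping move(1) and turn(left) lands elsewhere
begin: x=3 y=0 heading=east
[1] after move(1): x=4 y=0 heading=east
[2] after move(1): x=5 y=0 heading=east
[3] after turn(left): x=5 y=0 heading=north
no other 3-command option fits: unique.

move(1), move(1), turn(left)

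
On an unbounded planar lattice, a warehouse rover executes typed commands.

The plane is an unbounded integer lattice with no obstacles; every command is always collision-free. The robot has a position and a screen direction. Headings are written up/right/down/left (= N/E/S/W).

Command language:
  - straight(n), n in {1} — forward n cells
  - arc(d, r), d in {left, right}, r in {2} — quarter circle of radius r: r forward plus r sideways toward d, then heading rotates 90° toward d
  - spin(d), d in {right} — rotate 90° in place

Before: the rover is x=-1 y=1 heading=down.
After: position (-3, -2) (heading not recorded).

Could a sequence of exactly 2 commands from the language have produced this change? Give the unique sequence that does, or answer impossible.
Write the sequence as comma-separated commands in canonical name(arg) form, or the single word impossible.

key: running arc(right, 2) before straight(1) would end elsewhere — order is forced
from: x=-1 y=1 heading=down
t=1 straight(1) ⇒ x=-1 y=0 heading=down
t=2 arc(right, 2) ⇒ x=-3 y=-2 heading=left
all 16 alternatives checked — unique.

straight(1), arc(right, 2)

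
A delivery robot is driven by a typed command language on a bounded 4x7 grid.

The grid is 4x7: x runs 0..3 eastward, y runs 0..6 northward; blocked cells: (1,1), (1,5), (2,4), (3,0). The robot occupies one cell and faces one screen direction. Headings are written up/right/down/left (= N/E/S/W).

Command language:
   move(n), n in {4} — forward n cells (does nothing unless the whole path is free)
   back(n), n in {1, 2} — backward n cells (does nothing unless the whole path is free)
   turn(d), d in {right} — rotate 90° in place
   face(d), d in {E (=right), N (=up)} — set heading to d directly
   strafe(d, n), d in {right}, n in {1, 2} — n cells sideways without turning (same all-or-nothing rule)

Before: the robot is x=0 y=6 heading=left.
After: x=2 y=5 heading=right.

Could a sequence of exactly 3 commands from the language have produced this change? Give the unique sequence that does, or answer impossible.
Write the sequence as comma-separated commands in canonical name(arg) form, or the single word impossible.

key: position moved to (2,5) AND the heading swung to E — translation plus rotation needed
t0: x=0 y=6 heading=left
[1] after back(2): x=2 y=6 heading=left
[2] after face(E): x=2 y=6 heading=right
[3] after strafe(right, 1): x=2 y=5 heading=right
no rival 3-sequence matches.

back(2), face(E), strafe(right, 1)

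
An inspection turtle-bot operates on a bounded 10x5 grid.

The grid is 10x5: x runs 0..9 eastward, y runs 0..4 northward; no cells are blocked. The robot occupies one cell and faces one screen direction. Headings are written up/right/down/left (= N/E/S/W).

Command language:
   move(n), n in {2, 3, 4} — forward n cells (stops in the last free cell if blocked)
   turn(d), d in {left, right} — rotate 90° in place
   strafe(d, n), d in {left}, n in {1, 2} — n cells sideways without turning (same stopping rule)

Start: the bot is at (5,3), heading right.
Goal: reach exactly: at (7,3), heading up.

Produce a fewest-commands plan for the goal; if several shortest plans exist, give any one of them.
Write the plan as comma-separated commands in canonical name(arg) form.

begin: at (5,3), heading right
1. move(2) → at (7,3), heading right
2. turn(left) → at (7,3), heading up
shorter routes all fall short; 2 is best.

move(2), turn(left)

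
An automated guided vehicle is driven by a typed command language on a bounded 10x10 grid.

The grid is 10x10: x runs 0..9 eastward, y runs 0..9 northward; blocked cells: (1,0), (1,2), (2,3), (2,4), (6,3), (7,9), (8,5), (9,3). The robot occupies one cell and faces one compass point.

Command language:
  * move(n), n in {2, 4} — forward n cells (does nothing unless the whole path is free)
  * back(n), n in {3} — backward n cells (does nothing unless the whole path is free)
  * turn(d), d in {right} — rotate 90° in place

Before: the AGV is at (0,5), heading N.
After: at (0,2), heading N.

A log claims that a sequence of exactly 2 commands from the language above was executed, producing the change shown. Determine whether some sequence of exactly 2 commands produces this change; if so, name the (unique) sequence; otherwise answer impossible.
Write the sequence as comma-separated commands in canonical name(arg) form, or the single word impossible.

back(3), back(3)

key: heading stays N — no command in the sequence turns
begin: at (0,5), heading N
step 1 (back(3)): at (0,2), heading N
step 2 (back(3)): at (0,2), heading N
uniquely the one of 16 2-step routes that fits.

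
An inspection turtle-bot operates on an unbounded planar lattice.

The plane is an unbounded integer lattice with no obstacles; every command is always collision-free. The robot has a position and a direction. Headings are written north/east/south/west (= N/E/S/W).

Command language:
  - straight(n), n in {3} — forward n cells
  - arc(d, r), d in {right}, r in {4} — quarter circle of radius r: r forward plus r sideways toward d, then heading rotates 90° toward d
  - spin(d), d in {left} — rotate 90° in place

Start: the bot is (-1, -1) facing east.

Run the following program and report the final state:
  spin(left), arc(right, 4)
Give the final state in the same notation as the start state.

(3, 3) facing east

begin: (-1, -1) facing east
1. spin(left) → (-1, -1) facing north
2. arc(right, 4) → (3, 3) facing east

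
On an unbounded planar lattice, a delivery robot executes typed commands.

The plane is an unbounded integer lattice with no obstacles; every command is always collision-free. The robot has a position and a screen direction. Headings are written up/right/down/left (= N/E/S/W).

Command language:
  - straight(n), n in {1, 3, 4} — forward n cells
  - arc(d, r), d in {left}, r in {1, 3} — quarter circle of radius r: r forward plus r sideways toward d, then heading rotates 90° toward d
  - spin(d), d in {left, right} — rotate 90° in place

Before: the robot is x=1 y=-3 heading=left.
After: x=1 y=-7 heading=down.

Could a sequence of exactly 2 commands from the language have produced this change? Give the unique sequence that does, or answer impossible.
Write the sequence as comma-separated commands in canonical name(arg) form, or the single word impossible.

key: position moved to (1,-7) AND the heading swung to S — translation plus rotation needed
initial: x=1 y=-3 heading=left
[1] after spin(left): x=1 y=-3 heading=down
[2] after straight(4): x=1 y=-7 heading=down
uniquely the one of 49 2-step routes that fits.

spin(left), straight(4)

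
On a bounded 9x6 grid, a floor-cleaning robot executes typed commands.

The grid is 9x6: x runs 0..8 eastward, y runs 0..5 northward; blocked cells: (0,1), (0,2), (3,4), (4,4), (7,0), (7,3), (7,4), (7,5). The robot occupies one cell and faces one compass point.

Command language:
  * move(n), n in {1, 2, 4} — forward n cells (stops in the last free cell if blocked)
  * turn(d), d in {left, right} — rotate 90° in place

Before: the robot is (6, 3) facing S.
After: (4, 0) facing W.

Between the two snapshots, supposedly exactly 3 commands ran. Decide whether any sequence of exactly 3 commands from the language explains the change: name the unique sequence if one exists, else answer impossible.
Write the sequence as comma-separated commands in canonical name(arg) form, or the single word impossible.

move(4), turn(right), move(2)

key: running move(2) before move(4) would end elsewhere — order is forced
t0: (6, 3) facing S
step 1 (move(4)): (6, 0) facing S
step 2 (turn(right)): (6, 0) facing W
step 3 (move(2)): (4, 0) facing W
no other 3-command option fits: unique.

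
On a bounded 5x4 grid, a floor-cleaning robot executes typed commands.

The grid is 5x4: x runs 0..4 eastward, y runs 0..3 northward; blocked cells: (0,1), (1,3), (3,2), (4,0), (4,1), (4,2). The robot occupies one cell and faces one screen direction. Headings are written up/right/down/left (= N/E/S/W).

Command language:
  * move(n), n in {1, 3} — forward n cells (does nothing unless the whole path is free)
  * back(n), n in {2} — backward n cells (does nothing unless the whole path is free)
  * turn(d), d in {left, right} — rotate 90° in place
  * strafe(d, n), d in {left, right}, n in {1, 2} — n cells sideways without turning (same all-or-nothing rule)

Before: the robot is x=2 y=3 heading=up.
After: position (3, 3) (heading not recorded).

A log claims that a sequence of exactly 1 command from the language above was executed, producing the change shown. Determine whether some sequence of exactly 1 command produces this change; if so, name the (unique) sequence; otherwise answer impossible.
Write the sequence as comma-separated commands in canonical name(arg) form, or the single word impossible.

strafe(right, 1)

from: x=2 y=3 heading=up
step 1 (strafe(right, 1)): x=3 y=3 heading=up
no rival 1-sequence matches.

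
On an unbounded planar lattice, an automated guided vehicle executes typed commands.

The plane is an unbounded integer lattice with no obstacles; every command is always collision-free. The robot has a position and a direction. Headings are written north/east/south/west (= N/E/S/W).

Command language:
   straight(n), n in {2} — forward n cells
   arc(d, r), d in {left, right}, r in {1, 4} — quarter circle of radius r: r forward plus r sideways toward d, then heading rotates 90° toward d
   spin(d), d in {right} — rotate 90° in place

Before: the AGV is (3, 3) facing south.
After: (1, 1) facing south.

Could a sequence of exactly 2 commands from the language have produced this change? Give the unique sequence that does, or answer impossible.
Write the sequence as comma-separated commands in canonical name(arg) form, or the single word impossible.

key: order matters: swapping arc(right, 1) and arc(left, 1) lands elsewhere
begin: (3, 3) facing south
step 1 (arc(right, 1)): (2, 2) facing west
step 2 (arc(left, 1)): (1, 1) facing south
no rival 2-sequence matches.

arc(right, 1), arc(left, 1)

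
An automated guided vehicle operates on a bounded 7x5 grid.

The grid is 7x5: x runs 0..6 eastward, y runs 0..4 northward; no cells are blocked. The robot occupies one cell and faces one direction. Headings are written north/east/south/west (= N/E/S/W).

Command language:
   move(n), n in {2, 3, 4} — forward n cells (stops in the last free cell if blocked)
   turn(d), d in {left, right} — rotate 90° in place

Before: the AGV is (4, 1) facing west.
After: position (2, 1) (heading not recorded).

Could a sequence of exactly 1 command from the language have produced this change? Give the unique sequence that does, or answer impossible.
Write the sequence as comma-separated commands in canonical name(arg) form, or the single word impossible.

initial: (4, 1) facing west
t=1 move(2) ⇒ (2, 1) facing west
no other 1-command option fits: unique.

move(2)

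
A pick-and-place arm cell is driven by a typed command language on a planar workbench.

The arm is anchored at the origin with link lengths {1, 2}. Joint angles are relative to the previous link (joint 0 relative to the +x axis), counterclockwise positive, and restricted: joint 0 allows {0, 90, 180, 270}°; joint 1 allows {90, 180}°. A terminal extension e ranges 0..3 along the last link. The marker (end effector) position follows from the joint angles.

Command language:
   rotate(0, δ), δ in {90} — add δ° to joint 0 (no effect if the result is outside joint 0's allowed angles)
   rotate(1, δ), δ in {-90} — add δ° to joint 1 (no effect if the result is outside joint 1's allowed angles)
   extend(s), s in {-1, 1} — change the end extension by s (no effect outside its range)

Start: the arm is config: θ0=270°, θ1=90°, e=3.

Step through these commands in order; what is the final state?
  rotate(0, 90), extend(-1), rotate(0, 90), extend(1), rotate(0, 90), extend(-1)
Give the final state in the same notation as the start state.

start: config: θ0=270°, θ1=90°, e=3
step 1 (rotate(0, 90)): config: θ0=0°, θ1=90°, e=3
step 2 (extend(-1)): config: θ0=0°, θ1=90°, e=2
step 3 (rotate(0, 90)): config: θ0=90°, θ1=90°, e=2
step 4 (extend(1)): config: θ0=90°, θ1=90°, e=3
step 5 (rotate(0, 90)): config: θ0=180°, θ1=90°, e=3
step 6 (extend(-1)): config: θ0=180°, θ1=90°, e=2

config: θ0=180°, θ1=90°, e=2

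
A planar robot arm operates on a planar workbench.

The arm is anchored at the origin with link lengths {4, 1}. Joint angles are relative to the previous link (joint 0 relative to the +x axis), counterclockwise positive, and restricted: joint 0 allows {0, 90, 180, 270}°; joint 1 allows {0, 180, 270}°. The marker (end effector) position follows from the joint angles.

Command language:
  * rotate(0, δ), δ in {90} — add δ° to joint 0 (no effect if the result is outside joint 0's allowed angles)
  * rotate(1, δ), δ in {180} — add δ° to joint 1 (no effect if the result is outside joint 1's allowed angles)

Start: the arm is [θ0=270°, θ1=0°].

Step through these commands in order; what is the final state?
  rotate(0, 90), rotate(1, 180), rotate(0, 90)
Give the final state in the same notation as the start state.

[θ0=90°, θ1=180°]

from: [θ0=270°, θ1=0°]
t=1 rotate(0, 90) ⇒ [θ0=0°, θ1=0°]
t=2 rotate(1, 180) ⇒ [θ0=0°, θ1=180°]
t=3 rotate(0, 90) ⇒ [θ0=90°, θ1=180°]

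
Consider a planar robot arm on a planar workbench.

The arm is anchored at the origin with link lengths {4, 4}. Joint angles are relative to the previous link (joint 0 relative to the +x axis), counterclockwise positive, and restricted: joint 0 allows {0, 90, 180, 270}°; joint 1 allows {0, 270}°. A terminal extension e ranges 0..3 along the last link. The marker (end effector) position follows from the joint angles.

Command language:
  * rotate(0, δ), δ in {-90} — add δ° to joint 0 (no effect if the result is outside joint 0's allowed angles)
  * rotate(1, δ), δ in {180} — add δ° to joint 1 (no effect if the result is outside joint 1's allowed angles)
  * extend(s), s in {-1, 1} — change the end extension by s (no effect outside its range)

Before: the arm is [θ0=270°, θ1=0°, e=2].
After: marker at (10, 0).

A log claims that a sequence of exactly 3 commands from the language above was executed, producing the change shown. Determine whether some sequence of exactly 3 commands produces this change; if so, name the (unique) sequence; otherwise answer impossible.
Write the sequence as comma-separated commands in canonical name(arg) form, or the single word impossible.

rotate(0, -90), rotate(0, -90), rotate(0, -90)

initial: [θ0=270°, θ1=0°, e=2]
[1] after rotate(0, -90): [θ0=180°, θ1=0°, e=2]
[2] after rotate(0, -90): [θ0=90°, θ1=0°, e=2]
[3] after rotate(0, -90): [θ0=0°, θ1=0°, e=2]
all 64 alternatives checked — unique.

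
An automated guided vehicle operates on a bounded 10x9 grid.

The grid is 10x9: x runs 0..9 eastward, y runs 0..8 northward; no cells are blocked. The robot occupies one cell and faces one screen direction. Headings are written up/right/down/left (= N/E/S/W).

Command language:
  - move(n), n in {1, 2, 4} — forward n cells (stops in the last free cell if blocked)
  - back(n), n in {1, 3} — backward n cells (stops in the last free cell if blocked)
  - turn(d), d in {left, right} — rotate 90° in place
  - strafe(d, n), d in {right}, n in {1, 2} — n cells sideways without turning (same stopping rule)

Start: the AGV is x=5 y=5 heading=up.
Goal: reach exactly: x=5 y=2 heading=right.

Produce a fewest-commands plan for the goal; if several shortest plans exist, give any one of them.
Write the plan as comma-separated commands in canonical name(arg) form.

t0: x=5 y=5 heading=up
step 1 (back(3)): x=5 y=2 heading=up
step 2 (turn(right)): x=5 y=2 heading=right
no 1-step plan works, so 2 is optimal.

back(3), turn(right)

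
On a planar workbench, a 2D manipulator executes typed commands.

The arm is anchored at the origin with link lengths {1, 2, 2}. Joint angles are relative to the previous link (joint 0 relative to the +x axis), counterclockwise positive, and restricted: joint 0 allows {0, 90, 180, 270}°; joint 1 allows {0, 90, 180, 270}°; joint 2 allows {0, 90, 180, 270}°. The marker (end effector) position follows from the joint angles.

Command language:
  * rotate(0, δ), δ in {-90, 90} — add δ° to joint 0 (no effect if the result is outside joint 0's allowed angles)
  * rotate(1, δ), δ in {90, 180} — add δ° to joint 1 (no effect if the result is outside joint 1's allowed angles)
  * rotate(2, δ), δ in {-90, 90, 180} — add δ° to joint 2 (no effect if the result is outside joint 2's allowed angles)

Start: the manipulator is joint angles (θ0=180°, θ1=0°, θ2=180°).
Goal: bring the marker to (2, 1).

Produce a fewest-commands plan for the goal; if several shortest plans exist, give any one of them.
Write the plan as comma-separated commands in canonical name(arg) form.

start: joint angles (θ0=180°, θ1=0°, θ2=180°)
1. rotate(0, 90) → joint angles (θ0=270°, θ1=0°, θ2=180°)
2. rotate(1, 180) → joint angles (θ0=270°, θ1=180°, θ2=180°)
3. rotate(2, 90) → joint angles (θ0=270°, θ1=180°, θ2=270°)
shorter routes all fall short; 3 is best.

rotate(0, 90), rotate(1, 180), rotate(2, 90)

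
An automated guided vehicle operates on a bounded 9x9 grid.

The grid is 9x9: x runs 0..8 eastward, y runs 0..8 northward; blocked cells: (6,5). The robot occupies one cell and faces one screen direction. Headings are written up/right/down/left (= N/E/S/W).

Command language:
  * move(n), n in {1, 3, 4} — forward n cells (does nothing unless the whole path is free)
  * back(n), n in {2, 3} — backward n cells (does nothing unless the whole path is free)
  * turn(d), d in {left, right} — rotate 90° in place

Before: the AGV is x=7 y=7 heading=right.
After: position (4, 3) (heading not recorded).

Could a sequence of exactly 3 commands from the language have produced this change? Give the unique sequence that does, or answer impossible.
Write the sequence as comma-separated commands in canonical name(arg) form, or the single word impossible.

back(3), turn(right), move(4)

key: order matters: swapping back(3) and move(4) lands elsewhere
start: x=7 y=7 heading=right
1. back(3) → x=4 y=7 heading=right
2. turn(right) → x=4 y=7 heading=down
3. move(4) → x=4 y=3 heading=down
no other 3-command option fits: unique.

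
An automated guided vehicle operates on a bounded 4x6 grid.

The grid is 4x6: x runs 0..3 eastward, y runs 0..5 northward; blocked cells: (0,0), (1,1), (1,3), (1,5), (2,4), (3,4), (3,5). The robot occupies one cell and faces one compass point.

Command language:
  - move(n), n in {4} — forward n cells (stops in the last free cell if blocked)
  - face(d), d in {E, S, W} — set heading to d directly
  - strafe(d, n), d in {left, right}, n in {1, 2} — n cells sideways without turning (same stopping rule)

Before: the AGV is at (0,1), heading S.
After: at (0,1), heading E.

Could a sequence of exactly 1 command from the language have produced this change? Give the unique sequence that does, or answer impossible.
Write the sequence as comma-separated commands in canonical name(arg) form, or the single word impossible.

key: parked at (0,1) the whole time — nothing moves the robot
initial: at (0,1), heading S
t=1 face(E) ⇒ at (0,1), heading E
no rival 1-sequence matches.

face(E)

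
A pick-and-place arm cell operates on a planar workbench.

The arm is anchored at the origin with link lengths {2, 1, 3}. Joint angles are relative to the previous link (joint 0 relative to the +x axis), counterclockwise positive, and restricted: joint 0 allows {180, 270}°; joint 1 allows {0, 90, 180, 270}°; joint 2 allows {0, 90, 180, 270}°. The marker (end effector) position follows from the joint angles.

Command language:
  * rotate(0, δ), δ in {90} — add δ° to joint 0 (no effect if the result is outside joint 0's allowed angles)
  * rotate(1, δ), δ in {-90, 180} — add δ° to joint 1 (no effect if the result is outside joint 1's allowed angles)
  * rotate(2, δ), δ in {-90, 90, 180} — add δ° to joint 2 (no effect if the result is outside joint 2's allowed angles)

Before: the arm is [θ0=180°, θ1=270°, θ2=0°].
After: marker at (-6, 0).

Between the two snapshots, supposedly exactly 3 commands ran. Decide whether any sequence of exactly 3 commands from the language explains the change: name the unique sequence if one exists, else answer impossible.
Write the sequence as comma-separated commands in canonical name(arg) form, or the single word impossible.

start: [θ0=180°, θ1=270°, θ2=0°]
t=1 rotate(1, -90) ⇒ [θ0=180°, θ1=180°, θ2=0°]
t=2 rotate(1, -90) ⇒ [θ0=180°, θ1=90°, θ2=0°]
t=3 rotate(1, -90) ⇒ [θ0=180°, θ1=0°, θ2=0°]
all 216 alternatives checked — unique.

rotate(1, -90), rotate(1, -90), rotate(1, -90)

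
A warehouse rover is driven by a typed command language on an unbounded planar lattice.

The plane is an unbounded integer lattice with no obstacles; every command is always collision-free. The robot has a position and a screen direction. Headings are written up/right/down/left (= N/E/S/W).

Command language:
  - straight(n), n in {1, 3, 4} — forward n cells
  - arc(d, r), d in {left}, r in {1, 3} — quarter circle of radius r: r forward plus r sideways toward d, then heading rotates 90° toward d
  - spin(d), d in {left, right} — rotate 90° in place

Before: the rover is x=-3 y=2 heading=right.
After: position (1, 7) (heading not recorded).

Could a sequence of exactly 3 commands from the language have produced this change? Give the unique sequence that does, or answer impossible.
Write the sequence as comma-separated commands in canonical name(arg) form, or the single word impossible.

key: running straight(4) before straight(3) would end elsewhere — order is forced
start: x=-3 y=2 heading=right
step 1 (straight(3)): x=0 y=2 heading=right
step 2 (arc(left, 1)): x=1 y=3 heading=up
step 3 (straight(4)): x=1 y=7 heading=up
no rival 3-sequence matches.

straight(3), arc(left, 1), straight(4)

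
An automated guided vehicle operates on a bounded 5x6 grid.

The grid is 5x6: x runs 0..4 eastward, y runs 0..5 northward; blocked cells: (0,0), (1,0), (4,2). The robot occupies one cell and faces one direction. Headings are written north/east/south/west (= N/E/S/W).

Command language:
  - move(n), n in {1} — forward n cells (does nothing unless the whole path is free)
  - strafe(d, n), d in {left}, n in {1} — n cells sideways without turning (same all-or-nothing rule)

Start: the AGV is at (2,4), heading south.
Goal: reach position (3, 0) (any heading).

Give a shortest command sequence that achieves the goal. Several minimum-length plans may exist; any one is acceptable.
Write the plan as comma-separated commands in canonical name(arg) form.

move(1), move(1), move(1), move(1), strafe(left, 1)

from: at (2,4), heading south
[1] after move(1): at (2,3), heading south
[2] after move(1): at (2,2), heading south
[3] after move(1): at (2,1), heading south
[4] after move(1): at (2,0), heading south
[5] after strafe(left, 1): at (3,0), heading south
no 4-step plan works, so 5 is optimal.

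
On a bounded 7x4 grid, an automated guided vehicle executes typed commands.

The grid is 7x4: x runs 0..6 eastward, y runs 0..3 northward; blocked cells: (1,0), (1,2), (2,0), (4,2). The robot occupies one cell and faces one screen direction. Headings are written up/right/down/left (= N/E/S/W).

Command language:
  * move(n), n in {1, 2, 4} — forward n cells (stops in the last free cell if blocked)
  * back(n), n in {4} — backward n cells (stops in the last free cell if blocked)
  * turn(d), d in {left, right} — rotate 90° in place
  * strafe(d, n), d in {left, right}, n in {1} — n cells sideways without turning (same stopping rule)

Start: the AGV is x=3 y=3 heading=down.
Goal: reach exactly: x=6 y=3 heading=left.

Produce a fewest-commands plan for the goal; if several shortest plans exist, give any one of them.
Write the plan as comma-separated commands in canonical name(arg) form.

from: x=3 y=3 heading=down
1. turn(right) → x=3 y=3 heading=left
2. back(4) → x=6 y=3 heading=left
nothing shorter than 2 reaches the goal.

turn(right), back(4)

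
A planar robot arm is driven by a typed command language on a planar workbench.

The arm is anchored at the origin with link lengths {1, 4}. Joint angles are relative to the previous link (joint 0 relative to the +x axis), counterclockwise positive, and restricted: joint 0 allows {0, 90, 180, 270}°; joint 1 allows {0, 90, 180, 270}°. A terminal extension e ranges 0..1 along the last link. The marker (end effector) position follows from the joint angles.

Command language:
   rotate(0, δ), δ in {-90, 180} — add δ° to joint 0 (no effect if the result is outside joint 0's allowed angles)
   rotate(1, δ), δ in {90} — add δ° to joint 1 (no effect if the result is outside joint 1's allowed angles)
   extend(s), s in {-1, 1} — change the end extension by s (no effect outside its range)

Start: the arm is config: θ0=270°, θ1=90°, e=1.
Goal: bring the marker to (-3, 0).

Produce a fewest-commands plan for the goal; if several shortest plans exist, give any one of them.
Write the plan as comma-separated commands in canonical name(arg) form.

from: config: θ0=270°, θ1=90°, e=1
[1] after rotate(1, 90): config: θ0=270°, θ1=180°, e=1
[2] after rotate(0, 180): config: θ0=90°, θ1=180°, e=1
[3] after extend(-1): config: θ0=90°, θ1=180°, e=0
[4] after rotate(0, -90): config: θ0=0°, θ1=180°, e=0
nothing shorter than 4 reaches the goal.

rotate(1, 90), rotate(0, 180), extend(-1), rotate(0, -90)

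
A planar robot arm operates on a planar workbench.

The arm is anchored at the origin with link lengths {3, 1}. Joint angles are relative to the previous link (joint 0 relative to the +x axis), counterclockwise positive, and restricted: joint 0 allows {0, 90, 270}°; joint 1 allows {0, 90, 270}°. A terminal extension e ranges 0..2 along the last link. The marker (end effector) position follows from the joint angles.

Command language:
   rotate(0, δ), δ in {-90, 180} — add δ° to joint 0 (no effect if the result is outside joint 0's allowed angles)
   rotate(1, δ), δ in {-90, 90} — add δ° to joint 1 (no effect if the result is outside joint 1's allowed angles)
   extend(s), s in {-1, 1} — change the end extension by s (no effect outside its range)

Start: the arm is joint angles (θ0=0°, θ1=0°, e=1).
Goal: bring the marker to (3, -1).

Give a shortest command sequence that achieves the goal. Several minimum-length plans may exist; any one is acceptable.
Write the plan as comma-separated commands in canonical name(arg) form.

extend(-1), rotate(1, -90)

initial: joint angles (θ0=0°, θ1=0°, e=1)
t=1 extend(-1) ⇒ joint angles (θ0=0°, θ1=0°, e=0)
t=2 rotate(1, -90) ⇒ joint angles (θ0=0°, θ1=270°, e=0)
shorter routes all fall short; 2 is best.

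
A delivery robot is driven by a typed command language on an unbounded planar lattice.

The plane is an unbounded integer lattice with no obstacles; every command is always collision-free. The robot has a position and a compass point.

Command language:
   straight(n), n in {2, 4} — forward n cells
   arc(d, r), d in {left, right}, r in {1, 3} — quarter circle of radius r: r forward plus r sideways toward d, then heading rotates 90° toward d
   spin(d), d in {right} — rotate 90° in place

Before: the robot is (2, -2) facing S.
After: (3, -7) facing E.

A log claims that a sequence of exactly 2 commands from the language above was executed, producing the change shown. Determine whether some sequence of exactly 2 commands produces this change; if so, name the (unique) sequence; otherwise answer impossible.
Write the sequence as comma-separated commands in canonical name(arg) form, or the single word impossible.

key: cell and facing (now E) both changed — the 2 commands mix motion and turning
t0: (2, -2) facing S
step 1 (straight(4)): (2, -6) facing S
step 2 (arc(left, 1)): (3, -7) facing E
uniquely the one of 49 2-step routes that fits.

straight(4), arc(left, 1)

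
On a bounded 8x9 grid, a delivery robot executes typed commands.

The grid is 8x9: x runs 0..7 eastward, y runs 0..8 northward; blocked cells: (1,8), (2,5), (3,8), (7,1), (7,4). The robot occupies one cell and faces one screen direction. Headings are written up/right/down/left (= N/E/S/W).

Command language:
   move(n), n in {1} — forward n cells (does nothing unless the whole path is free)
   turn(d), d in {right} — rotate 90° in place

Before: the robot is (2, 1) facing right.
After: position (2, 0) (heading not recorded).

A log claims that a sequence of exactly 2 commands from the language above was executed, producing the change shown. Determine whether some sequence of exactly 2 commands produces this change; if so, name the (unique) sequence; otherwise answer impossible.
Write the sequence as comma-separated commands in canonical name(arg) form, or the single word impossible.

key: order matters: swapping turn(right) and move(1) lands elsewhere
from: (2, 1) facing right
step 1 (turn(right)): (2, 1) facing down
step 2 (move(1)): (2, 0) facing down
uniquely the one of 4 2-step routes that fits.

turn(right), move(1)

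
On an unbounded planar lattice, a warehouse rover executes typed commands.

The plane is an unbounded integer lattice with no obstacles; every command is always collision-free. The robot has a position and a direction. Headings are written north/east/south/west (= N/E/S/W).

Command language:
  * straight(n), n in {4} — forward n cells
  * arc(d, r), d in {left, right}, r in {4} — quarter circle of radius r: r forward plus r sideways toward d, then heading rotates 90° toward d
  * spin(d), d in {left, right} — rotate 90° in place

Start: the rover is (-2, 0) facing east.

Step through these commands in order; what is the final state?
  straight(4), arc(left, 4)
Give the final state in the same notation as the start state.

initial: (-2, 0) facing east
step 1 (straight(4)): (2, 0) facing east
step 2 (arc(left, 4)): (6, 4) facing north

(6, 4) facing north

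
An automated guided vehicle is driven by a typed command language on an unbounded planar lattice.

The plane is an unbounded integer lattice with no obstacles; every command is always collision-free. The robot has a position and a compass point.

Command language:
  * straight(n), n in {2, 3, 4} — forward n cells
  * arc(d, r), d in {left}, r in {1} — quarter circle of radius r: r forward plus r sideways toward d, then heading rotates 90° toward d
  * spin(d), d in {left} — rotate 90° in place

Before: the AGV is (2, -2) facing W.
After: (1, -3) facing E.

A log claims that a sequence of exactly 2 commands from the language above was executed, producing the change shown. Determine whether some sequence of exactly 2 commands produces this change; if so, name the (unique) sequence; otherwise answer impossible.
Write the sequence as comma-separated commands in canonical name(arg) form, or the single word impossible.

arc(left, 1), spin(left)

key: running spin(left) before arc(left, 1) would end elsewhere — order is forced
from: (2, -2) facing W
step 1 (arc(left, 1)): (1, -3) facing S
step 2 (spin(left)): (1, -3) facing E
all 25 alternatives checked — unique.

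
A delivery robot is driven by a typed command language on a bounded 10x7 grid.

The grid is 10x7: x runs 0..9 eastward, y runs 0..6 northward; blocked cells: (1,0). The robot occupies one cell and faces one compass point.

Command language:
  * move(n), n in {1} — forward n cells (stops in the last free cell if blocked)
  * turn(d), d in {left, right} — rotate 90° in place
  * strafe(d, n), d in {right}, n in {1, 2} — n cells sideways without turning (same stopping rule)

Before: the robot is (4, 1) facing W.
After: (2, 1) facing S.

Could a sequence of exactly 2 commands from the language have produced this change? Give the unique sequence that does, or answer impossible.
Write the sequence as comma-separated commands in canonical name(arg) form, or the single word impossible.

key: running strafe(right, 2) before turn(left) would end elsewhere — order is forced
initial: (4, 1) facing W
t=1 turn(left) ⇒ (4, 1) facing S
t=2 strafe(right, 2) ⇒ (2, 1) facing S
no other 2-command option fits: unique.

turn(left), strafe(right, 2)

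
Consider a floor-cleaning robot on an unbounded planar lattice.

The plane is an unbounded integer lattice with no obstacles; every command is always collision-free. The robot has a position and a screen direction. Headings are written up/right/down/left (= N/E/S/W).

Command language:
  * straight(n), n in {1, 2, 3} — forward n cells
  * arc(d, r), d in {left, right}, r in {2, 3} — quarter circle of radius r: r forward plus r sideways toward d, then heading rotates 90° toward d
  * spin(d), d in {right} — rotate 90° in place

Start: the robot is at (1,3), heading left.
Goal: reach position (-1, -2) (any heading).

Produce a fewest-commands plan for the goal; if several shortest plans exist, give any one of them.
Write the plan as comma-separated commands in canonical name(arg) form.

start: at (1,3), heading left
step 1 (arc(left, 2)): at (-1,1), heading down
step 2 (straight(3)): at (-1,-2), heading down
minimal: 2 command(s), checked below 2.

arc(left, 2), straight(3)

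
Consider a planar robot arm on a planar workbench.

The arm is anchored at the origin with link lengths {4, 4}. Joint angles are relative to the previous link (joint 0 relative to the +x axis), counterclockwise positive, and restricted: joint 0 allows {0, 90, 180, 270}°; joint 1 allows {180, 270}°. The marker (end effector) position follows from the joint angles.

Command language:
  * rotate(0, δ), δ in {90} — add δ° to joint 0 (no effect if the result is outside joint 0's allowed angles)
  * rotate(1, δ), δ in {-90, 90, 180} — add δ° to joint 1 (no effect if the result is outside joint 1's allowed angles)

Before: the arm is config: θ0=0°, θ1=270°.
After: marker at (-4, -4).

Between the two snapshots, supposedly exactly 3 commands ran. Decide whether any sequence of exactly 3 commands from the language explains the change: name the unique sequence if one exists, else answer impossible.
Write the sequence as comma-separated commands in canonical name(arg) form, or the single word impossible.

initial: config: θ0=0°, θ1=270°
step 1 (rotate(0, 90)): config: θ0=90°, θ1=270°
step 2 (rotate(0, 90)): config: θ0=180°, θ1=270°
step 3 (rotate(0, 90)): config: θ0=270°, θ1=270°
no other 3-command option fits: unique.

rotate(0, 90), rotate(0, 90), rotate(0, 90)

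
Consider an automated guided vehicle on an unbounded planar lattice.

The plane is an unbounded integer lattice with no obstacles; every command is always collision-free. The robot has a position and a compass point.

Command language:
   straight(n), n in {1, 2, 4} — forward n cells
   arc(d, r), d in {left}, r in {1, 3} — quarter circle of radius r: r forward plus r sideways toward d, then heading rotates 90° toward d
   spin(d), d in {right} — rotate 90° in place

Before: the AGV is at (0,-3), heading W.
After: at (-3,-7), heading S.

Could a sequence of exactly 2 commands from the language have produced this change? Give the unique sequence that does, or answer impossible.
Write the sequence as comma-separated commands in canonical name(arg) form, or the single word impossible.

arc(left, 3), straight(1)

key: order matters: swapping arc(left, 3) and straight(1) lands elsewhere
initial: at (0,-3), heading W
step 1 (arc(left, 3)): at (-3,-6), heading S
step 2 (straight(1)): at (-3,-7), heading S
all 36 alternatives checked — unique.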